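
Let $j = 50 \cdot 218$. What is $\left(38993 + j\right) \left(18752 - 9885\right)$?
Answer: $442401231$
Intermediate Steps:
$j = 10900$
$\left(38993 + j\right) \left(18752 - 9885\right) = \left(38993 + 10900\right) \left(18752 - 9885\right) = 49893 \cdot 8867 = 442401231$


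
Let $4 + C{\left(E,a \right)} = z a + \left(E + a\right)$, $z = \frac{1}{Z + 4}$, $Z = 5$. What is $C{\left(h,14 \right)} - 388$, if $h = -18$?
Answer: $- \frac{3550}{9} \approx -394.44$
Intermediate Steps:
$z = \frac{1}{9}$ ($z = \frac{1}{5 + 4} = \frac{1}{9} \approx 0.11111$)
$C{\left(E,a \right)} = -4 + E + \frac{10 a}{9}$ ($C{\left(E,a \right)} = -4 + \left(\frac{a}{9} + \left(E + a\right)\right) = -4 + \left(E + \frac{10 a}{9}\right) = -4 + E + \frac{10 a}{9}$)
$C{\left(h,14 \right)} - 388 = \left(-4 - 18 + \frac{10}{9} \cdot 14\right) - 388 = \left(-4 - 18 + \frac{140}{9}\right) - 388 = - \frac{58}{9} - 388 = - \frac{3550}{9}$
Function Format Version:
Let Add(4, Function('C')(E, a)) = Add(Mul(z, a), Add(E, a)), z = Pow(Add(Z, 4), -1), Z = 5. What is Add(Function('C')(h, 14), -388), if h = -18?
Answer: Rational(-3550, 9) ≈ -394.44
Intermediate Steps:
z = Rational(1, 9) (z = Pow(Add(5, 4), -1) = Pow(9, -1) = Rational(1, 9) ≈ 0.11111)
Function('C')(E, a) = Add(-4, E, Mul(Rational(10, 9), a)) (Function('C')(E, a) = Add(-4, Add(Mul(Rational(1, 9), a), Add(E, a))) = Add(-4, Add(E, Mul(Rational(10, 9), a))) = Add(-4, E, Mul(Rational(10, 9), a)))
Add(Function('C')(h, 14), -388) = Add(Add(-4, -18, Mul(Rational(10, 9), 14)), -388) = Add(Add(-4, -18, Rational(140, 9)), -388) = Add(Rational(-58, 9), -388) = Rational(-3550, 9)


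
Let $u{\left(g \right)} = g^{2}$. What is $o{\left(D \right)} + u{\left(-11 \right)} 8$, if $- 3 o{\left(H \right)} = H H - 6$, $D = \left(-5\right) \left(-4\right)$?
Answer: $\frac{2510}{3} \approx 836.67$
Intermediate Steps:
$D = 20$
$o{\left(H \right)} = 2 - \frac{H^{2}}{3}$ ($o{\left(H \right)} = - \frac{H H - 6}{3} = - \frac{H^{2} - 6}{3} = - \frac{-6 + H^{2}}{3} = 2 - \frac{H^{2}}{3}$)
$o{\left(D \right)} + u{\left(-11 \right)} 8 = \left(2 - \frac{20^{2}}{3}\right) + \left(-11\right)^{2} \cdot 8 = \left(2 - \frac{400}{3}\right) + 121 \cdot 8 = \left(2 - \frac{400}{3}\right) + 968 = - \frac{394}{3} + 968 = \frac{2510}{3}$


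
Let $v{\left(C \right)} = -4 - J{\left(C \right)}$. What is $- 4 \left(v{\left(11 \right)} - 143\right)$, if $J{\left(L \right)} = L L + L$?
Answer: $1116$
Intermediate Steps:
$J{\left(L \right)} = L + L^{2}$ ($J{\left(L \right)} = L^{2} + L = L + L^{2}$)
$v{\left(C \right)} = -4 - C \left(1 + C\right)$
$- 4 \left(v{\left(11 \right)} - 143\right) = - 4 \left(\left(-4 - 11 \left(1 + 11\right)\right) - 143\right) = - 4 \left(\left(-4 - 11 \cdot 12\right) - 143\right) = - 4 \left(\left(-4 - 132\right) - 143\right) = - 4 \left(-136 - 143\right) = \left(-4\right) \left(-279\right) = 1116$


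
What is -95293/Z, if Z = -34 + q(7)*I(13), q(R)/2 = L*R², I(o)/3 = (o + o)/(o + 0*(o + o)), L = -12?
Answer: 95293/7090 ≈ 13.440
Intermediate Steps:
I(o) = 6 (I(o) = 3*((o + o)/(o + 0*(o + o))) = 3*((2*o)/(o + 0*(2*o))) = 3*((2*o)/(o + 0)) = 3*((2*o)/o) = 3*2 = 6)
q(R) = -24*R² (q(R) = 2*(-12*R²) = -24*R²)
Z = -7090 (Z = -34 - 24*7²*6 = -34 - 24*49*6 = -34 - 1176*6 = -34 - 7056 = -7090)
-95293/Z = -95293/(-7090) = -95293*(-1/7090) = 95293/7090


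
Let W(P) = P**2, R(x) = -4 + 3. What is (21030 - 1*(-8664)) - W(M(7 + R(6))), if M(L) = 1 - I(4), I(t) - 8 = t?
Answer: 29573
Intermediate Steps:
I(t) = 8 + t
R(x) = -1
M(L) = -11 (M(L) = 1 - (8 + 4) = 1 - 1*12 = 1 - 12 = -11)
(21030 - 1*(-8664)) - W(M(7 + R(6))) = (21030 - 1*(-8664)) - 1*(-11)**2 = (21030 + 8664) - 1*121 = 29694 - 121 = 29573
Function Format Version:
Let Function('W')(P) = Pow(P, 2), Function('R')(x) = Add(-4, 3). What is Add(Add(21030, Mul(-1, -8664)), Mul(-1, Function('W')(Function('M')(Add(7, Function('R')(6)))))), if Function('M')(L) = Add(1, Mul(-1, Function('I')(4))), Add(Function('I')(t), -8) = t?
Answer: 29573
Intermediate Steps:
Function('I')(t) = Add(8, t)
Function('R')(x) = -1
Function('M')(L) = -11 (Function('M')(L) = Add(1, Mul(-1, Add(8, 4))) = Add(1, Mul(-1, 12)) = Add(1, -12) = -11)
Add(Add(21030, Mul(-1, -8664)), Mul(-1, Function('W')(Function('M')(Add(7, Function('R')(6)))))) = Add(Add(21030, Mul(-1, -8664)), Mul(-1, Pow(-11, 2))) = Add(Add(21030, 8664), Mul(-1, 121)) = Add(29694, -121) = 29573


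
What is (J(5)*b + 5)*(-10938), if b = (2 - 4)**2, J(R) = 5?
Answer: -273450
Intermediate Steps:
b = 4 (b = (-2)**2 = 4)
(J(5)*b + 5)*(-10938) = (5*4 + 5)*(-10938) = (20 + 5)*(-10938) = 25*(-10938) = -273450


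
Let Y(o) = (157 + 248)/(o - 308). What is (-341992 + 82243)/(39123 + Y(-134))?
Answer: -12756562/1921329 ≈ -6.6395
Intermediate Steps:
Y(o) = 405/(-308 + o)
(-341992 + 82243)/(39123 + Y(-134)) = (-341992 + 82243)/(39123 + 405/(-308 - 134)) = -259749/(39123 + 405/(-442)) = -259749/(39123 + 405*(-1/442)) = -259749/(39123 - 405/442) = -259749/17291961/442 = -259749*442/17291961 = -12756562/1921329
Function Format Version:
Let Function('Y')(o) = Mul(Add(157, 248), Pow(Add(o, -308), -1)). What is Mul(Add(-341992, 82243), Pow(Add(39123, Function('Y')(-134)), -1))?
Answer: Rational(-12756562, 1921329) ≈ -6.6395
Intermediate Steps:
Function('Y')(o) = Mul(405, Pow(Add(-308, o), -1))
Mul(Add(-341992, 82243), Pow(Add(39123, Function('Y')(-134)), -1)) = Mul(Add(-341992, 82243), Pow(Add(39123, Mul(405, Pow(Add(-308, -134), -1))), -1)) = Mul(-259749, Pow(Add(39123, Mul(405, Pow(-442, -1))), -1)) = Mul(-259749, Pow(Add(39123, Mul(405, Rational(-1, 442))), -1)) = Mul(-259749, Pow(Add(39123, Rational(-405, 442)), -1)) = Mul(-259749, Pow(Rational(17291961, 442), -1)) = Mul(-259749, Rational(442, 17291961)) = Rational(-12756562, 1921329)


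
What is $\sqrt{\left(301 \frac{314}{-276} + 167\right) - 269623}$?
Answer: $\frac{i \sqrt{5138041530}}{138} \approx 519.42 i$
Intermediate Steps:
$\sqrt{\left(301 \frac{314}{-276} + 167\right) - 269623} = \sqrt{\left(301 \cdot 314 \left(- \frac{1}{276}\right) + 167\right) - 269623} = \sqrt{\left(301 \left(- \frac{157}{138}\right) + 167\right) - 269623} = \sqrt{\left(- \frac{47257}{138} + 167\right) - 269623} = \sqrt{- \frac{24211}{138} - 269623} = \sqrt{- \frac{37232185}{138}} = \frac{i \sqrt{5138041530}}{138}$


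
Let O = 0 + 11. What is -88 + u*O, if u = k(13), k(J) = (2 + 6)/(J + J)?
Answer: -1100/13 ≈ -84.615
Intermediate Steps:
O = 11
k(J) = 4/J (k(J) = 8/((2*J)) = 8*(1/(2*J)) = 4/J)
u = 4/13 ≈ 0.30769
-88 + u*O = -88 + (4/13)*11 = -88 + 44/13 = -1100/13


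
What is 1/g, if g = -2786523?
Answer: -1/2786523 ≈ -3.5887e-7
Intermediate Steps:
1/g = 1/(-2786523) = -1/2786523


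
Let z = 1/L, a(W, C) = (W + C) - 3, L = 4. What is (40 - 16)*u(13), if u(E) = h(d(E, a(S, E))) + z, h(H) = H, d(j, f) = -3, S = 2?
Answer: -66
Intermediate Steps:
a(W, C) = -3 + C + W (a(W, C) = (C + W) - 3 = -3 + C + W)
z = 1/4 ≈ 0.25000
u(E) = -11/4 (u(E) = -3 + 1/4 = -11/4)
(40 - 16)*u(13) = (40 - 16)*(-11/4) = 24*(-11/4) = -66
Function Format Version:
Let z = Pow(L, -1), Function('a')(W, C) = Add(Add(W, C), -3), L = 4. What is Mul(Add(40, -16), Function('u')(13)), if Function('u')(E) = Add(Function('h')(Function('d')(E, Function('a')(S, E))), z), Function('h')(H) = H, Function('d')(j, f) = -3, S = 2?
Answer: -66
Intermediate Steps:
Function('a')(W, C) = Add(-3, C, W) (Function('a')(W, C) = Add(Add(C, W), -3) = Add(-3, C, W))
z = Rational(1, 4) (z = Pow(4, -1) = Rational(1, 4) ≈ 0.25000)
Function('u')(E) = Rational(-11, 4) (Function('u')(E) = Add(-3, Rational(1, 4)) = Rational(-11, 4))
Mul(Add(40, -16), Function('u')(13)) = Mul(Add(40, -16), Rational(-11, 4)) = Mul(24, Rational(-11, 4)) = -66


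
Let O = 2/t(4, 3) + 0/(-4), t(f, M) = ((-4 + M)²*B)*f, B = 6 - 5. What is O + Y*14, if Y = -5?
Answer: -139/2 ≈ -69.500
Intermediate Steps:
B = 1
t(f, M) = f*(-4 + M)² (t(f, M) = ((-4 + M)²*1)*f = (-4 + M)²*f = f*(-4 + M)²)
O = ½ (O = 2/((4*(-4 + 3)²)) + 0/(-4) = 2/((4*(-1)²)) + 0*(-¼) = 2/((4*1)) + 0 = 2/4 + 0 = 2*(¼) + 0 = ½ + 0 = ½ ≈ 0.50000)
O + Y*14 = ½ - 5*14 = ½ - 70 = -139/2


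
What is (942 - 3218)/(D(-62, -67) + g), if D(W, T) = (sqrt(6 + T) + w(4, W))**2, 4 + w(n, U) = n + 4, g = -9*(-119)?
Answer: 1138*I/(-513*I + 4*sqrt(61)) ≈ -2.2101 + 0.13459*I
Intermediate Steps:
g = 1071
w(n, U) = n (w(n, U) = -4 + (n + 4) = -4 + (4 + n) = n)
D(W, T) = (4 + sqrt(6 + T))**2 (D(W, T) = (sqrt(6 + T) + 4)**2 = (4 + sqrt(6 + T))**2)
(942 - 3218)/(D(-62, -67) + g) = (942 - 3218)/((4 + sqrt(6 - 67))**2 + 1071) = -2276/((4 + sqrt(-61))**2 + 1071) = -2276/((4 + I*sqrt(61))**2 + 1071) = -2276/(1071 + (4 + I*sqrt(61))**2)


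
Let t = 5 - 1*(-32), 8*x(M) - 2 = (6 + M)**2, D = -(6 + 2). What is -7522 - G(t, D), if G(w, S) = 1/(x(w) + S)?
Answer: -13441822/1787 ≈ -7522.0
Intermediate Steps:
D = -8 (D = -1*8 = -8)
x(M) = 1/4 + (6 + M)**2/8
t = 37 (t = 5 + 32 = 37)
G(w, S) = 1/(1/4 + S + (6 + w)**2/8) (G(w, S) = 1/((1/4 + (6 + w)**2/8) + S) = 1/(1/4 + S + (6 + w)**2/8))
-7522 - G(t, D) = -7522 - 8/(2 + (6 + 37)**2 + 8*(-8)) = -7522 - 8/(2 + 43**2 - 64) = -7522 - 8/(2 + 1849 - 64) = -7522 - 8/1787 = -13441822/1787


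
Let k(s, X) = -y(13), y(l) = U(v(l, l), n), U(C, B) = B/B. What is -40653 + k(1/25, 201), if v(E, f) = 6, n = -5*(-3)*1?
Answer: -40654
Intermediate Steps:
n = 15 (n = 15*1 = 15)
U(C, B) = 1
y(l) = 1
k(s, X) = -1 (k(s, X) = -1*1 = -1)
-40653 + k(1/25, 201) = -40653 - 1 = -40654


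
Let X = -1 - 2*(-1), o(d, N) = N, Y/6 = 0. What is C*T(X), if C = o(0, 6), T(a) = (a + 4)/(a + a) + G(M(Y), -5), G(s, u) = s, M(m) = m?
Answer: 15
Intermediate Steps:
Y = 0 (Y = 6*0 = 0)
X = 1 (X = -1 + 2 = 1)
T(a) = (4 + a)/(2*a) (T(a) = (a + 4)/(a + a) + 0 = (4 + a)/((2*a)) + 0 = (4 + a)*(1/(2*a)) + 0 = (4 + a)/(2*a) + 0 = (4 + a)/(2*a))
C = 6
C*T(X) = 6*((1/2)*(4 + 1)/1) = 6*((1/2)*1*5) = 6*(5/2) = 15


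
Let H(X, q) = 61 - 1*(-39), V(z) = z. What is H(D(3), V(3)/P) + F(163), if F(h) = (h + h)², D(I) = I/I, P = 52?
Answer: 106376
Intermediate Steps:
D(I) = 1
H(X, q) = 100 (H(X, q) = 61 + 39 = 100)
F(h) = 4*h² (F(h) = (2*h)² = 4*h²)
H(D(3), V(3)/P) + F(163) = 100 + 4*163² = 100 + 4*26569 = 100 + 106276 = 106376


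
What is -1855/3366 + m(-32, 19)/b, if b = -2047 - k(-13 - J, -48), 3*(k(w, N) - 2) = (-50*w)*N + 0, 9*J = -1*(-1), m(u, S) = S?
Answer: -140328359/255677994 ≈ -0.54885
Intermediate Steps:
J = ⅑ (J = (-1*(-1))/9 = (⅑)*1 = ⅑ ≈ 0.11111)
k(w, N) = 2 - 50*N*w/3 (k(w, N) = 2 + ((-50*w)*N + 0)/3 = 2 + (-50*N*w + 0)/3 = 2 + (-50*N*w)/3 = 2 - 50*N*w/3)
b = 75959/9 (b = -2047 - (2 - 50/3*(-48)*(-13 - 1*⅑)) = -2047 - (2 - 50/3*(-48)*(-13 - ⅑)) = -2047 - (2 - 50/3*(-48)*(-118/9)) = -2047 - (2 - 94400/9) = -2047 - 1*(-94382/9) = -2047 + 94382/9 = 75959/9 ≈ 8439.9)
-1855/3366 + m(-32, 19)/b = -1855/3366 + 19/(75959/9) = -1855*1/3366 + 19*(9/75959) = -1855/3366 + 171/75959 = -140328359/255677994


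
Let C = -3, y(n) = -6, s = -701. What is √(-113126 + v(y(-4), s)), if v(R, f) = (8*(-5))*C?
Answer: I*√113006 ≈ 336.16*I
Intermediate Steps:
v(R, f) = 120 (v(R, f) = (8*(-5))*(-3) = -40*(-3) = 120)
√(-113126 + v(y(-4), s)) = √(-113126 + 120) = √(-113006) = I*√113006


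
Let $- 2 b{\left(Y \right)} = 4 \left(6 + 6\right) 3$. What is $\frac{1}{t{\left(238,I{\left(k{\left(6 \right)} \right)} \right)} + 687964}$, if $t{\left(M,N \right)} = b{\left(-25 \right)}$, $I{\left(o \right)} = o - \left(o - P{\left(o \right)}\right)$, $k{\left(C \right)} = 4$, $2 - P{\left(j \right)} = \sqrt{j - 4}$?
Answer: $\frac{1}{687892} \approx 1.4537 \cdot 10^{-6}$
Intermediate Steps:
$P{\left(j \right)} = 2 - \sqrt{-4 + j}$ ($P{\left(j \right)} = 2 - \sqrt{j - 4} = 2 - \sqrt{-4 + j}$)
$b{\left(Y \right)} = -72$ ($b{\left(Y \right)} = - \frac{4 \left(6 + 6\right) 3}{2} = - \frac{4 \cdot 12 \cdot 3}{2} = - \frac{48 \cdot 3}{2} = \left(- \frac{1}{2}\right) 144 = -72$)
$I{\left(o \right)} = 2 - \sqrt{-4 + o}$ ($I{\left(o \right)} = o - \left(-2 + o + \sqrt{-4 + o}\right) = 2 - \sqrt{-4 + o}$)
$t{\left(M,N \right)} = -72$
$\frac{1}{t{\left(238,I{\left(k{\left(6 \right)} \right)} \right)} + 687964} = \frac{1}{-72 + 687964} = \frac{1}{687892}$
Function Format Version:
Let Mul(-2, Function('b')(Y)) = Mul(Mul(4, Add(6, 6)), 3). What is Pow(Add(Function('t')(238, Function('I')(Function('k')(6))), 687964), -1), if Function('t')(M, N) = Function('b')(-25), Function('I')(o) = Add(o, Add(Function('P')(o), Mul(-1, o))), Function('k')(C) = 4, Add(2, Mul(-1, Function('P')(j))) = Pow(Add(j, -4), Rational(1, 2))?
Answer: Rational(1, 687892) ≈ 1.4537e-6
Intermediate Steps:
Function('P')(j) = Add(2, Mul(-1, Pow(Add(-4, j), Rational(1, 2)))) (Function('P')(j) = Add(2, Mul(-1, Pow(Add(j, -4), Rational(1, 2)))) = Add(2, Mul(-1, Pow(Add(-4, j), Rational(1, 2)))))
Function('b')(Y) = -72 (Function('b')(Y) = Mul(Rational(-1, 2), Mul(Mul(4, Add(6, 6)), 3)) = Mul(Rational(-1, 2), Mul(Mul(4, 12), 3)) = Mul(Rational(-1, 2), Mul(48, 3)) = Mul(Rational(-1, 2), 144) = -72)
Function('I')(o) = Add(2, Mul(-1, Pow(Add(-4, o), Rational(1, 2)))) (Function('I')(o) = Add(o, Add(Add(2, Mul(-1, Pow(Add(-4, o), Rational(1, 2)))), Mul(-1, o))) = Add(o, Add(2, Mul(-1, o), Mul(-1, Pow(Add(-4, o), Rational(1, 2))))) = Add(2, Mul(-1, Pow(Add(-4, o), Rational(1, 2)))))
Function('t')(M, N) = -72
Pow(Add(Function('t')(238, Function('I')(Function('k')(6))), 687964), -1) = Pow(Add(-72, 687964), -1) = Pow(687892, -1) = Rational(1, 687892)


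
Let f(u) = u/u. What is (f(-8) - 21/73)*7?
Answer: 364/73 ≈ 4.9863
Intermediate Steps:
f(u) = 1
(f(-8) - 21/73)*7 = (1 - 21/73)*7 = (52/73)*7 = 364/73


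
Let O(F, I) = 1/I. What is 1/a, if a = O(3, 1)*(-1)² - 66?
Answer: -1/65 ≈ -0.015385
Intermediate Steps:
a = -65 (a = (-1)²/1 - 66 = 1*1 - 66 = 1 - 66 = -65)
1/a = 1/(-65) = -1/65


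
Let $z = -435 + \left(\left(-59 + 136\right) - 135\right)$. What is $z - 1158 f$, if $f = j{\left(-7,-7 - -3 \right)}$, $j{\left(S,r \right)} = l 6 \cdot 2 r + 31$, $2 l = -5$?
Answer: $-175351$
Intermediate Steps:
$l = - \frac{5}{2}$ ($l = \frac{1}{2} \left(-5\right) = - \frac{5}{2} \approx -2.5$)
$z = -493$ ($z = -435 + \left(77 - 135\right) = -435 - 58 = -493$)
$j{\left(S,r \right)} = 31 - 30 r$ ($j{\left(S,r \right)} = \left(- \frac{5}{2}\right) 6 \cdot 2 r + 31 = \left(-15\right) 2 r + 31 = - 30 r + 31 = 31 - 30 r$)
$f = 151$ ($f = 31 - 30 \left(-7 - -3\right) = 31 - 30 \left(-7 + 3\right) = 31 - -120 = 31 + 120 = 151$)
$z - 1158 f = -493 - 174858 = -175351$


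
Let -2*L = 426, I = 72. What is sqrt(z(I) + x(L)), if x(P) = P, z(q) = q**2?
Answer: sqrt(4971) ≈ 70.505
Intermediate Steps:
L = -213 (L = -1/2*426 = -213)
sqrt(z(I) + x(L)) = sqrt(72**2 - 213) = sqrt(5184 - 213) = sqrt(4971)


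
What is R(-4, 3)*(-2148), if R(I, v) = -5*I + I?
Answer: -34368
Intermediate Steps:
R(I, v) = -4*I
R(-4, 3)*(-2148) = -4*(-4)*(-2148) = 16*(-2148) = -34368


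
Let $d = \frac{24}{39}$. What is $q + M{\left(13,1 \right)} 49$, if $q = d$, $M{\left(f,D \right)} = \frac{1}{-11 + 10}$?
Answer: $- \frac{629}{13} \approx -48.385$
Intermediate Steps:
$M{\left(f,D \right)} = -1$ ($M{\left(f,D \right)} = \frac{1}{-1} = -1$)
$d = \frac{8}{13}$ ($d = 24 \cdot \frac{1}{39} = \frac{8}{13} \approx 0.61539$)
$q = \frac{8}{13} \approx 0.61539$
$q + M{\left(13,1 \right)} 49 = \frac{8}{13} - 49 = - \frac{629}{13}$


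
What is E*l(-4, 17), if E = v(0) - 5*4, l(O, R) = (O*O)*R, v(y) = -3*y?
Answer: -5440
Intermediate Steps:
l(O, R) = R*O² (l(O, R) = O²*R = R*O²)
E = -20 (E = -3*0 - 5*4 = 0 - 20 = -20)
E*l(-4, 17) = -340*(-4)² = -340*16 = -20*272 = -5440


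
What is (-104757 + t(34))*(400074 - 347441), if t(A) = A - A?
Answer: -5513675181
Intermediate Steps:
t(A) = 0
(-104757 + t(34))*(400074 - 347441) = (-104757 + 0)*(400074 - 347441) = -104757*52633 = -5513675181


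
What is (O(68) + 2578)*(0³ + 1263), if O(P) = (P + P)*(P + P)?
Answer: 26616462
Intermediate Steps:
O(P) = 4*P² (O(P) = (2*P)*(2*P) = 4*P²)
(O(68) + 2578)*(0³ + 1263) = (4*68² + 2578)*(0³ + 1263) = (4*4624 + 2578)*(0 + 1263) = (18496 + 2578)*1263 = 21074*1263 = 26616462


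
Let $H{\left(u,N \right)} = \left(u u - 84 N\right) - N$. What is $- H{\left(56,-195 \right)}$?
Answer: $-19711$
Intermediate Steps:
$H{\left(u,N \right)} = u^{2} - 85 N$ ($H{\left(u,N \right)} = \left(u^{2} - 84 N\right) - N = u^{2} - 85 N$)
$- H{\left(56,-195 \right)} = - (56^{2} - -16575) = - (3136 + 16575) = \left(-1\right) 19711 = -19711$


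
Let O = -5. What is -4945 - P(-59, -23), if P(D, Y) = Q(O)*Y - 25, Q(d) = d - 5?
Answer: -5150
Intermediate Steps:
Q(d) = -5 + d
P(D, Y) = -25 - 10*Y (P(D, Y) = (-5 - 5)*Y - 25 = -10*Y - 25 = -25 - 10*Y)
-4945 - P(-59, -23) = -4945 - (-25 - 10*(-23)) = -4945 - (-25 + 230) = -4945 - 1*205 = -4945 - 205 = -5150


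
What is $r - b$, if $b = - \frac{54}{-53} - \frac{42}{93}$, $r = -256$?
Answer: $- \frac{421540}{1643} \approx -256.57$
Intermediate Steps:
$b = \frac{932}{1643}$ ($b = \left(-54\right) \left(- \frac{1}{53}\right) - \frac{14}{31} = \frac{54}{53} - \frac{14}{31} = \frac{932}{1643} \approx 0.56726$)
$r - b = -256 - \frac{932}{1643} = - \frac{421540}{1643}$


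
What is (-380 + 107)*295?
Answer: -80535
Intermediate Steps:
(-380 + 107)*295 = -273*295 = -80535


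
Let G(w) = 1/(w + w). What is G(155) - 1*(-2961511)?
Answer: 918068411/310 ≈ 2.9615e+6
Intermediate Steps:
G(w) = 1/(2*w)
G(155) - 1*(-2961511) = (1/2)/155 - 1*(-2961511) = (1/2)*(1/155) + 2961511 = 1/310 + 2961511 = 918068411/310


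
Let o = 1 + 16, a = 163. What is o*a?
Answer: 2771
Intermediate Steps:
o = 17
o*a = 17*163 = 2771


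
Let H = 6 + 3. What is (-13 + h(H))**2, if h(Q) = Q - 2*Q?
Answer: 484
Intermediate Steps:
H = 9
h(Q) = -Q
(-13 + h(H))**2 = (-13 - 1*9)**2 = (-13 - 9)**2 = (-22)**2 = 484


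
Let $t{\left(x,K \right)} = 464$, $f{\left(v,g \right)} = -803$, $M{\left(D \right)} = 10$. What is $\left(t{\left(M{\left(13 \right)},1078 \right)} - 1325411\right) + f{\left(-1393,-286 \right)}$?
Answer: $-1325750$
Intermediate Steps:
$\left(t{\left(M{\left(13 \right)},1078 \right)} - 1325411\right) + f{\left(-1393,-286 \right)} = \left(464 - 1325411\right) - 803 = -1324947 - 803 = -1325750$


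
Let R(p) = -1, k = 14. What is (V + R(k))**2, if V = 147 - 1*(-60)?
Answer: 42436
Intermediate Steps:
V = 207 (V = 147 + 60 = 207)
(V + R(k))**2 = (207 - 1)**2 = 206**2 = 42436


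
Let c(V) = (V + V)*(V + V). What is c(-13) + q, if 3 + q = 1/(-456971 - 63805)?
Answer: 350482247/520776 ≈ 673.00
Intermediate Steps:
c(V) = 4*V² (c(V) = (2*V)*(2*V) = 4*V²)
q = -1562329/520776 (q = -3 + 1/(-456971 - 63805) = -3 + 1/(-520776) = -3 - 1/520776 = -1562329/520776 ≈ -3.0000)
c(-13) + q = 4*(-13)² - 1562329/520776 = 4*169 - 1562329/520776 = 676 - 1562329/520776 = 350482247/520776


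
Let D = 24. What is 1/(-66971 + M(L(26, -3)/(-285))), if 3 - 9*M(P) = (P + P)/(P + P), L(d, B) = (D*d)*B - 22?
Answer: -9/602737 ≈ -1.4932e-5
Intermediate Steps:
L(d, B) = -22 + 24*B*d (L(d, B) = (24*d)*B - 22 = 24*B*d - 22 = -22 + 24*B*d)
M(P) = 2/9 (M(P) = ⅓ - (P + P)/(9*(P + P)) = ⅓ - 2*P/(9*(2*P)) = ⅓ - 2*P*1/(2*P)/9 = ⅓ - ⅑*1 = ⅓ - ⅑ = 2/9)
1/(-66971 + M(L(26, -3)/(-285))) = 1/(-66971 + 2/9) = 1/(-602737/9) = -9/602737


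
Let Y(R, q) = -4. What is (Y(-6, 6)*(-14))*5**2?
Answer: 1400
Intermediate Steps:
(Y(-6, 6)*(-14))*5**2 = -4*(-14)*5**2 = 56*25 = 1400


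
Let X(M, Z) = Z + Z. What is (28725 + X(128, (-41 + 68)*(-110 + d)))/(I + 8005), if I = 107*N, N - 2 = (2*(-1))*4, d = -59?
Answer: 19599/7363 ≈ 2.6618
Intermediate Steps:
N = -6 (N = 2 + (2*(-1))*4 = 2 - 2*4 = 2 - 8 = -6)
I = -642 (I = 107*(-6) = -642)
X(M, Z) = 2*Z
(28725 + X(128, (-41 + 68)*(-110 + d)))/(I + 8005) = (28725 + 2*((-41 + 68)*(-110 - 59)))/(-642 + 8005) = (28725 + 2*(27*(-169)))/7363 = (28725 + 2*(-4563))*(1/7363) = (28725 - 9126)*(1/7363) = 19599*(1/7363) = 19599/7363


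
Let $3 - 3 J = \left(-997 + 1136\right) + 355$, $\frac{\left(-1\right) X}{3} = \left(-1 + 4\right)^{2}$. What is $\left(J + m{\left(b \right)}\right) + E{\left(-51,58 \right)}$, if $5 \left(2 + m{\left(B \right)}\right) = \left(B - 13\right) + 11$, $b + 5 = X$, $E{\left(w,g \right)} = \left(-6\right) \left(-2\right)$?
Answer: $- \frac{2407}{15} \approx -160.47$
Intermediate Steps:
$E{\left(w,g \right)} = 12$
$X = -27$ ($X = - 3 \left(-1 + 4\right)^{2} = - 3 \cdot 3^{2} = \left(-3\right) 9 = -27$)
$b = -32$ ($b = -5 - 27 = -32$)
$J = - \frac{491}{3}$ ($J = 1 - \frac{\left(-997 + 1136\right) + 355}{3} = 1 - \frac{139 + 355}{3} = 1 - \frac{494}{3} = - \frac{491}{3} \approx -163.67$)
$m{\left(B \right)} = - \frac{12}{5} + \frac{B}{5}$ ($m{\left(B \right)} = -2 + \frac{\left(B - 13\right) + 11}{5} = -2 + \frac{\left(-13 + B\right) + 11}{5} = -2 + \frac{-2 + B}{5} = -2 + \left(- \frac{2}{5} + \frac{B}{5}\right) = - \frac{12}{5} + \frac{B}{5}$)
$\left(J + m{\left(b \right)}\right) + E{\left(-51,58 \right)} = \left(- \frac{491}{3} + \left(- \frac{12}{5} + \frac{1}{5} \left(-32\right)\right)\right) + 12 = \left(- \frac{491}{3} - \frac{44}{5}\right) + 12 = - \frac{2587}{15} + 12 = - \frac{2407}{15}$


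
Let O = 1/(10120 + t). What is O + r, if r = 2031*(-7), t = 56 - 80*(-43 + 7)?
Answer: -185617151/13056 ≈ -14217.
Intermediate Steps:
t = 2936 (t = 56 - 80*(-36) = 56 + 2880 = 2936)
r = -14217
O = 1/13056 (O = 1/(10120 + 2936) = 1/13056 ≈ 7.6593e-5)
O + r = 1/13056 - 14217 = -185617151/13056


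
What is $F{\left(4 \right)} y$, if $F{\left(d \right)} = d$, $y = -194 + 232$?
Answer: $152$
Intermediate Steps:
$y = 38$
$F{\left(4 \right)} y = 4 \cdot 38 = 152$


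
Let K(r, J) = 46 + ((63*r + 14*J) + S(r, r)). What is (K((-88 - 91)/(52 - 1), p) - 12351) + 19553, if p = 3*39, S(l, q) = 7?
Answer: 147422/17 ≈ 8671.9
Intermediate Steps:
p = 117
K(r, J) = 53 + 14*J + 63*r (K(r, J) = 46 + ((63*r + 14*J) + 7) = 46 + ((14*J + 63*r) + 7) = 46 + (7 + 14*J + 63*r) = 53 + 14*J + 63*r)
(K((-88 - 91)/(52 - 1), p) - 12351) + 19553 = ((53 + 14*117 + 63*((-88 - 91)/(52 - 1))) - 12351) + 19553 = ((53 + 1638 + 63*(-179/51)) - 12351) + 19553 = ((53 + 1638 - 3759/17) - 12351) + 19553 = (24988/17 - 12351) + 19553 = -184979/17 + 19553 = 147422/17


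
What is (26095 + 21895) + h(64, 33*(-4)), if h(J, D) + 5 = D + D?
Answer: 47721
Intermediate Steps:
h(J, D) = -5 + 2*D (h(J, D) = -5 + (D + D) = -5 + 2*D)
(26095 + 21895) + h(64, 33*(-4)) = (26095 + 21895) + (-5 + 2*(33*(-4))) = 47990 + (-5 + 2*(-132)) = 47990 + (-5 - 264) = 47990 - 269 = 47721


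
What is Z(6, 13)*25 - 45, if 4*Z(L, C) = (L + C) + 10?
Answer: 545/4 ≈ 136.25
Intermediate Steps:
Z(L, C) = 5/2 + C/4 + L/4 (Z(L, C) = ((L + C) + 10)/4 = ((C + L) + 10)/4 = (10 + C + L)/4 = 5/2 + C/4 + L/4)
Z(6, 13)*25 - 45 = (5/2 + (1/4)*13 + (1/4)*6)*25 - 45 = (5/2 + 13/4 + 3/2)*25 - 45 = (29/4)*25 - 45 = 725/4 - 45 = 545/4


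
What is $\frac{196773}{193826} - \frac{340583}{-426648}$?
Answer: $\frac{74983323731}{41347737624} \approx 1.8135$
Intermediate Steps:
$\frac{196773}{193826} - \frac{340583}{-426648} = 196773 \cdot \frac{1}{193826} - - \frac{340583}{426648} = \frac{196773}{193826} + \frac{340583}{426648} = \frac{74983323731}{41347737624}$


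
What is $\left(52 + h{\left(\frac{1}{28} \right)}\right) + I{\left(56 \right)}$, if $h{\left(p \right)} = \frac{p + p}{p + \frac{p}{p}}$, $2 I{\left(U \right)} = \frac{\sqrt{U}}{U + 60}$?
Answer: $\frac{1510}{29} + \frac{\sqrt{14}}{116} \approx 52.101$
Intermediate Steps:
$I{\left(U \right)} = \frac{\sqrt{U}}{2 \left(60 + U\right)}$ ($I{\left(U \right)} = \frac{\frac{1}{U + 60} \sqrt{U}}{2} = \frac{\frac{1}{60 + U} \sqrt{U}}{2} = \frac{\sqrt{U} \frac{1}{60 + U}}{2} = \frac{\sqrt{U}}{2 \left(60 + U\right)}$)
$h{\left(p \right)} = \frac{2 p}{1 + p}$ ($h{\left(p \right)} = \frac{2 p}{p + 1} = \frac{2 p}{1 + p}$)
$\left(52 + h{\left(\frac{1}{28} \right)}\right) + I{\left(56 \right)} = \left(52 + \frac{2}{28 \left(1 + \frac{1}{28}\right)}\right) + \frac{\sqrt{56}}{2 \left(60 + 56\right)} = \left(52 + 2 \cdot \frac{1}{28} \frac{1}{1 + \frac{1}{28}}\right) + \frac{2 \sqrt{14}}{2 \cdot 116} = \left(52 + 2 \cdot \frac{1}{28} \frac{1}{\frac{29}{28}}\right) + \frac{1}{2} \cdot 2 \sqrt{14} \cdot \frac{1}{116} = \left(52 + 2 \cdot \frac{1}{28} \cdot \frac{28}{29}\right) + \frac{\sqrt{14}}{116} = \left(52 + \frac{2}{29}\right) + \frac{\sqrt{14}}{116} = \frac{1510}{29} + \frac{\sqrt{14}}{116}$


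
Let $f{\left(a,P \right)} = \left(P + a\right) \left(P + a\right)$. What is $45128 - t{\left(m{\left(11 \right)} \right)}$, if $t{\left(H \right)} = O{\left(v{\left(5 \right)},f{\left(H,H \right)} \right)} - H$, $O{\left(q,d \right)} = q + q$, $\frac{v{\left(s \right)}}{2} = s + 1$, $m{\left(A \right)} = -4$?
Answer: $45100$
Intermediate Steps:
$v{\left(s \right)} = 2 + 2 s$ ($v{\left(s \right)} = 2 \left(s + 1\right) = 2 \left(1 + s\right) = 2 + 2 s$)
$f{\left(a,P \right)} = \left(P + a\right)^{2}$
$O{\left(q,d \right)} = 2 q$
$t{\left(H \right)} = 24 - H$ ($t{\left(H \right)} = 2 \left(2 + 2 \cdot 5\right) - H = 2 \left(2 + 10\right) - H = 2 \cdot 12 - H = 24 - H$)
$45128 - t{\left(m{\left(11 \right)} \right)} = 45128 - \left(24 - -4\right) = 45128 - \left(24 + 4\right) = 45128 - 28 = 45100$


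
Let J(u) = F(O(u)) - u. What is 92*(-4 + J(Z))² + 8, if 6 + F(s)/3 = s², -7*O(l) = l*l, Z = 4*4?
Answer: 3489192434680/2401 ≈ 1.4532e+9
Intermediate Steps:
Z = 16
O(l) = -l²/7 (O(l) = -l*l/7 = -l²/7)
F(s) = -18 + 3*s²
J(u) = -18 - u + 3*u⁴/49 (J(u) = (-18 + 3*(-u²/7)²) - u = (-18 + 3*(u⁴/49)) - u = (-18 + 3*u⁴/49) - u = -18 - u + 3*u⁴/49)
92*(-4 + J(Z))² + 8 = 92*(-4 + (-18 - 1*16 + (3/49)*16⁴))² + 8 = 92*(-4 + (-18 - 16 + (3/49)*65536))² + 8 = 92*(-4 + (-18 - 16 + 196608/49))² + 8 = 92*(-4 + 194942/49)² + 8 = 92*(194746/49)² + 8 = 92*(37926004516/2401) + 8 = 3489192415472/2401 + 8 = 3489192434680/2401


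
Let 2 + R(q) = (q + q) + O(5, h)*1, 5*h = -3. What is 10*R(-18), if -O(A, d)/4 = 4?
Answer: -540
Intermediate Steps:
h = -⅗ (h = (⅕)*(-3) = -⅗ ≈ -0.60000)
O(A, d) = -16 (O(A, d) = -4*4 = -16)
R(q) = -18 + 2*q (R(q) = -2 + ((q + q) - 16*1) = -2 + (2*q - 16) = -2 + (-16 + 2*q) = -18 + 2*q)
10*R(-18) = 10*(-18 + 2*(-18)) = 10*(-18 - 36) = 10*(-54) = -540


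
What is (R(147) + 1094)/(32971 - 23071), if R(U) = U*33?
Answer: 1189/1980 ≈ 0.60050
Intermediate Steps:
R(U) = 33*U
(R(147) + 1094)/(32971 - 23071) = (33*147 + 1094)/(32971 - 23071) = (4851 + 1094)/9900 = 5945*(1/9900) = 1189/1980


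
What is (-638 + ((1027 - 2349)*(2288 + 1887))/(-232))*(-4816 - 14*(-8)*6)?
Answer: -2782351012/29 ≈ -9.5943e+7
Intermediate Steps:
(-638 + ((1027 - 2349)*(2288 + 1887))/(-232))*(-4816 - 14*(-8)*6) = (-638 - 1322*4175*(-1/232))*(-4816 + 112*6) = (-638 - 5519350*(-1/232))*(-4816 + 672) = (-638 + 2759675/116)*(-4144) = (2685667/116)*(-4144) = -2782351012/29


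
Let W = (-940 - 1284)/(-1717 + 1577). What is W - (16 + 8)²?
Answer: -19604/35 ≈ -560.11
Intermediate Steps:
W = 556/35 (W = -2224/(-140) = -2224*(-1/140) = 556/35 ≈ 15.886)
W - (16 + 8)² = 556/35 - (16 + 8)² = 556/35 - 1*24² = 556/35 - 1*576 = 556/35 - 576 = -19604/35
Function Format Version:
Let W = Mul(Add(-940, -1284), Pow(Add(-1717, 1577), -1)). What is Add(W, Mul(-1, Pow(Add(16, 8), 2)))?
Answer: Rational(-19604, 35) ≈ -560.11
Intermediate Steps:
W = Rational(556, 35) (W = Mul(-2224, Pow(-140, -1)) = Mul(-2224, Rational(-1, 140)) = Rational(556, 35) ≈ 15.886)
Add(W, Mul(-1, Pow(Add(16, 8), 2))) = Add(Rational(556, 35), Mul(-1, Pow(Add(16, 8), 2))) = Add(Rational(556, 35), Mul(-1, Pow(24, 2))) = Add(Rational(556, 35), Mul(-1, 576)) = Add(Rational(556, 35), -576) = Rational(-19604, 35)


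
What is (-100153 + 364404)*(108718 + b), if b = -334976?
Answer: -59788902758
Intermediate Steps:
(-100153 + 364404)*(108718 + b) = (-100153 + 364404)*(108718 - 334976) = 264251*(-226258) = -59788902758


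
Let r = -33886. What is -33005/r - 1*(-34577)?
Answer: 1171709227/33886 ≈ 34578.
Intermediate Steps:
-33005/r - 1*(-34577) = -33005/(-33886) - 1*(-34577) = -33005*(-1/33886) + 34577 = 33005/33886 + 34577 = 1171709227/33886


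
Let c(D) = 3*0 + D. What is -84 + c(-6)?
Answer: -90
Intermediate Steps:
c(D) = D (c(D) = 0 + D = D)
-84 + c(-6) = -84 - 6 = -90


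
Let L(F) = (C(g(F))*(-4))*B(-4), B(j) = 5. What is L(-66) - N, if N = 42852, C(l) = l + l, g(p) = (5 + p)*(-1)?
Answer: -45292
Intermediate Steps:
g(p) = -5 - p
C(l) = 2*l
L(F) = 200 + 40*F (L(F) = ((2*(-5 - F))*(-4))*5 = ((-10 - 2*F)*(-4))*5 = (40 + 8*F)*5 = 200 + 40*F)
L(-66) - N = (200 + 40*(-66)) - 1*42852 = (200 - 2640) - 42852 = -2440 - 42852 = -45292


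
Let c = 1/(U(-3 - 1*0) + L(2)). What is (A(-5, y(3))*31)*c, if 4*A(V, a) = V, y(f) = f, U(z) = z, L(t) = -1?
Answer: 155/16 ≈ 9.6875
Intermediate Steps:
c = -¼ (c = 1/((-3 - 1*0) - 1) = 1/((-3 + 0) - 1) = 1/(-3 - 1) = 1/(-4) = -¼ ≈ -0.25000)
A(V, a) = V/4
(A(-5, y(3))*31)*c = (((¼)*(-5))*31)*(-¼) = -5/4*31*(-¼) = -155/4*(-¼) = 155/16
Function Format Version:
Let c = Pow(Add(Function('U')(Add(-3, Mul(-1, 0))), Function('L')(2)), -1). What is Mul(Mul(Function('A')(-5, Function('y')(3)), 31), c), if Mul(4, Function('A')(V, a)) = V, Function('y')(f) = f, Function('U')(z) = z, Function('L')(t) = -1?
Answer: Rational(155, 16) ≈ 9.6875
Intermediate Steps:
c = Rational(-1, 4) (c = Pow(Add(Add(-3, Mul(-1, 0)), -1), -1) = Pow(Add(Add(-3, 0), -1), -1) = Pow(Add(-3, -1), -1) = Pow(-4, -1) = Rational(-1, 4) ≈ -0.25000)
Function('A')(V, a) = Mul(Rational(1, 4), V)
Mul(Mul(Function('A')(-5, Function('y')(3)), 31), c) = Mul(Mul(Mul(Rational(1, 4), -5), 31), Rational(-1, 4)) = Mul(Mul(Rational(-5, 4), 31), Rational(-1, 4)) = Mul(Rational(-155, 4), Rational(-1, 4)) = Rational(155, 16)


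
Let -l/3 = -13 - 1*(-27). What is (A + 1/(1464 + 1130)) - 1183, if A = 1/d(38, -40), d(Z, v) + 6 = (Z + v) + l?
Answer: -38359411/32425 ≈ -1183.0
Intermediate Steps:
l = -42 (l = -3*(-13 - 1*(-27)) = -3*(-13 + 27) = -3*14 = -42)
d(Z, v) = -48 + Z + v (d(Z, v) = -6 + ((Z + v) - 42) = -6 + (-42 + Z + v) = -48 + Z + v)
A = -1/50 (A = 1/(-48 + 38 - 40) = 1/(-50) = -1/50 ≈ -0.020000)
(A + 1/(1464 + 1130)) - 1183 = (-1/50 + 1/(1464 + 1130)) - 1183 = (-1/50 + 1/2594) - 1183 = -636/32425 - 1183 = -38359411/32425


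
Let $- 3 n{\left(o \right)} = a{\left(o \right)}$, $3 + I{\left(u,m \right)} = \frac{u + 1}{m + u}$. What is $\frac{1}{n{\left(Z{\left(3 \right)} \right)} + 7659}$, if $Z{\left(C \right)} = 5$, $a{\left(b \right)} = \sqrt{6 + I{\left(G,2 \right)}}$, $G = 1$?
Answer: $\frac{206793}{1583827576} + \frac{3 \sqrt{33}}{1583827576} \approx 0.00013058$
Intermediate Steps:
$I{\left(u,m \right)} = -3 + \frac{1 + u}{m + u}$ ($I{\left(u,m \right)} = -3 + \frac{u + 1}{m + u} = -3 + \frac{1 + u}{m + u}$)
$a{\left(b \right)} = \frac{\sqrt{33}}{3}$ ($a{\left(b \right)} = \sqrt{6 + \frac{1 - 6 - 2}{2 + 1}} = \sqrt{6 + \frac{1 - 6 - 2}{3}} = \sqrt{6 + \frac{1}{3} \left(-7\right)} = \sqrt{6 - \frac{7}{3}} = \sqrt{\frac{11}{3}} = \frac{\sqrt{33}}{3}$)
$n{\left(o \right)} = - \frac{\sqrt{33}}{9}$ ($n{\left(o \right)} = - \frac{\frac{1}{3} \sqrt{33}}{3} = - \frac{\sqrt{33}}{9}$)
$\frac{1}{n{\left(Z{\left(3 \right)} \right)} + 7659} = \frac{1}{- \frac{\sqrt{33}}{9} + 7659} = \frac{1}{7659 - \frac{\sqrt{33}}{9}}$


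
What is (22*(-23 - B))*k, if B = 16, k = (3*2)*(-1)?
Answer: 5148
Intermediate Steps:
k = -6 (k = 6*(-1) = -6)
(22*(-23 - B))*k = (22*(-23 - 1*16))*(-6) = (22*(-23 - 16))*(-6) = (22*(-39))*(-6) = -858*(-6) = 5148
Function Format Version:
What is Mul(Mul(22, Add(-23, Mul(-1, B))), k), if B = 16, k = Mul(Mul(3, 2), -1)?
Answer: 5148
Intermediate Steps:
k = -6 (k = Mul(6, -1) = -6)
Mul(Mul(22, Add(-23, Mul(-1, B))), k) = Mul(Mul(22, Add(-23, Mul(-1, 16))), -6) = Mul(Mul(22, Add(-23, -16)), -6) = Mul(Mul(22, -39), -6) = Mul(-858, -6) = 5148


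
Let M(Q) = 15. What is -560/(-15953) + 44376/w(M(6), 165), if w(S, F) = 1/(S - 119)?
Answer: -10517821936/2279 ≈ -4.6151e+6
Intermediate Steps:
w(S, F) = 1/(-119 + S)
-560/(-15953) + 44376/w(M(6), 165) = -560/(-15953) + 44376/(1/(-119 + 15)) = -560*(-1/15953) + 44376/(1/(-104)) = 80/2279 + 44376/(-1/104) = 80/2279 + 44376*(-104) = 80/2279 - 4615104 = -10517821936/2279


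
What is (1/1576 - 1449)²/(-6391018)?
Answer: -5214934006129/15873857123968 ≈ -0.32852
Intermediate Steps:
(1/1576 - 1449)²/(-6391018) = (1/1576 - 1449)²*(-1/6391018) = (-2283623/1576)²*(-1/6391018) = (5214934006129/2483776)*(-1/6391018) = -5214934006129/15873857123968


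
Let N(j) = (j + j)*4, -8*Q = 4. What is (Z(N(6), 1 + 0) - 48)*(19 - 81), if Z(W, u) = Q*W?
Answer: 4464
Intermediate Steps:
Q = -½ (Q = -⅛*4 = -½ ≈ -0.50000)
N(j) = 8*j (N(j) = (2*j)*4 = 8*j)
Z(W, u) = -W/2
(Z(N(6), 1 + 0) - 48)*(19 - 81) = (-4*6 - 48)*(19 - 81) = (-½*48 - 48)*(-62) = (-24 - 48)*(-62) = -72*(-62) = 4464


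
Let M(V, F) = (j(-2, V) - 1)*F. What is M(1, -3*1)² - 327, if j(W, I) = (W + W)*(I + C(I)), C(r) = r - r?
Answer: -102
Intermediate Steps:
C(r) = 0
j(W, I) = 2*I*W (j(W, I) = (W + W)*(I + 0) = (2*W)*I = 2*I*W)
M(V, F) = F*(-1 - 4*V) (M(V, F) = (2*V*(-2) - 1)*F = (-4*V - 1)*F = (-1 - 4*V)*F = F*(-1 - 4*V))
M(1, -3*1)² - 327 = (-(-3*1)*(1 + 4*1))² - 327 = (-1*(-3)*(1 + 4))² - 327 = (-1*(-3)*5)² - 327 = 15² - 327 = 225 - 327 = -102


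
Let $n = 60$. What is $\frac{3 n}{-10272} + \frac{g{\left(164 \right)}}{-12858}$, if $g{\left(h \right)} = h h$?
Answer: $- \frac{11607923}{5503224} \approx -2.1093$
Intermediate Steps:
$g{\left(h \right)} = h^{2}$
$\frac{3 n}{-10272} + \frac{g{\left(164 \right)}}{-12858} = \frac{3 \cdot 60}{-10272} + \frac{164^{2}}{-12858} = 180 \left(- \frac{1}{10272}\right) + 26896 \left(- \frac{1}{12858}\right) = - \frac{15}{856} - \frac{13448}{6429} = - \frac{11607923}{5503224}$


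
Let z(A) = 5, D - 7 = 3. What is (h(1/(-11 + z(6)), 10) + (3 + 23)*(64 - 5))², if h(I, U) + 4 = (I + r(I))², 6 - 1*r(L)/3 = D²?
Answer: 8534163126241/1296 ≈ 6.5850e+9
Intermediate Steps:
D = 10 (D = 7 + 3 = 10)
r(L) = -282 (r(L) = 18 - 3*10² = 18 - 3*100 = 18 - 300 = -282)
h(I, U) = -4 + (-282 + I)² (h(I, U) = -4 + (I - 282)² = -4 + (-282 + I)²)
(h(1/(-11 + z(6)), 10) + (3 + 23)*(64 - 5))² = ((-4 + (-282 + 1/(-11 + 5))²) + (3 + 23)*(64 - 5))² = ((-4 + (-282 + 1/(-6))²) + 26*59)² = ((-4 + (-282 - ⅙)²) + 1534)² = ((-4 + (-1693/6)²) + 1534)² = ((-4 + 2866249/36) + 1534)² = (2866105/36 + 1534)² = (2921329/36)² = 8534163126241/1296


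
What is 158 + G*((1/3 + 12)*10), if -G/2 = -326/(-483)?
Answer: -12298/1449 ≈ -8.4872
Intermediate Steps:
G = -652/483 (G = -(-652)/(-483) = -(-652)*(-1)/483 = -2*326/483 = -652/483 ≈ -1.3499)
158 + G*((1/3 + 12)*10) = 158 - 652*(1/3 + 12)*10/483 = 158 - 652*(⅓ + 12)*10/483 = 158 - 24124*10/1449 = 158 - 652/483*370/3 = 158 - 241240/1449 = -12298/1449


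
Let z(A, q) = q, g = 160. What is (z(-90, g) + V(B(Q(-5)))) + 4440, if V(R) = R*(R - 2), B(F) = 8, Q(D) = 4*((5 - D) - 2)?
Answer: 4648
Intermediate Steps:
Q(D) = 12 - 4*D (Q(D) = 4*(3 - D) = 12 - 4*D)
V(R) = R*(-2 + R)
(z(-90, g) + V(B(Q(-5)))) + 4440 = (160 + 8*(-2 + 8)) + 4440 = (160 + 8*6) + 4440 = (160 + 48) + 4440 = 208 + 4440 = 4648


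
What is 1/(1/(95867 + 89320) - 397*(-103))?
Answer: 185187/7572481618 ≈ 2.4455e-5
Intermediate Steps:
1/(1/(95867 + 89320) - 397*(-103)) = 1/(1/185187 + 40891) = 1/(7572481618/185187) = 185187/7572481618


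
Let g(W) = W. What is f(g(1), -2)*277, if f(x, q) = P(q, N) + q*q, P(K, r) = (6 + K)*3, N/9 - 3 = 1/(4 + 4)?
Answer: 4432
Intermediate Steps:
N = 225/8 (N = 27 + 9/(4 + 4) = 27 + 9/8 = 225/8 ≈ 28.125)
P(K, r) = 18 + 3*K
f(x, q) = 18 + q**2 + 3*q (f(x, q) = (18 + 3*q) + q*q = (18 + 3*q) + q**2 = 18 + q**2 + 3*q)
f(g(1), -2)*277 = (18 + (-2)**2 + 3*(-2))*277 = (18 + 4 - 6)*277 = 16*277 = 4432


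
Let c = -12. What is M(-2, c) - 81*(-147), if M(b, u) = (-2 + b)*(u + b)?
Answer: 11963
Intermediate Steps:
M(b, u) = (-2 + b)*(b + u)
M(-2, c) - 81*(-147) = ((-2)**2 - 2*(-2) - 2*(-12) - 2*(-12)) - 81*(-147) = (4 + 4 + 24 + 24) + 11907 = 56 + 11907 = 11963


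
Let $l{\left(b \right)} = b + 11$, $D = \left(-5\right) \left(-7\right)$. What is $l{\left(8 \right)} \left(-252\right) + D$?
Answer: $-4753$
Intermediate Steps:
$D = 35$
$l{\left(b \right)} = 11 + b$
$l{\left(8 \right)} \left(-252\right) + D = \left(11 + 8\right) \left(-252\right) + 35 = 19 \left(-252\right) + 35 = -4788 + 35 = -4753$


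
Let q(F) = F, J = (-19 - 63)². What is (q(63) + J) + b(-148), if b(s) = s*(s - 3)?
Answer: 29135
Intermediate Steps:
b(s) = s*(-3 + s)
J = 6724 (J = (-82)² = 6724)
(q(63) + J) + b(-148) = (63 + 6724) - 148*(-3 - 148) = 6787 - 148*(-151) = 6787 + 22348 = 29135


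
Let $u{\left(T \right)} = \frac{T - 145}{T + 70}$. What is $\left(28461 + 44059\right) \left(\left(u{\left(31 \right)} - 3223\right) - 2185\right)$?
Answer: $- \frac{39619271440}{101} \approx -3.9227 \cdot 10^{8}$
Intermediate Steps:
$u{\left(T \right)} = \frac{-145 + T}{70 + T}$
$\left(28461 + 44059\right) \left(\left(u{\left(31 \right)} - 3223\right) - 2185\right) = \left(28461 + 44059\right) \left(\left(\frac{-145 + 31}{70 + 31} - 3223\right) - 2185\right) = 72520 \left(\left(\frac{1}{101} \left(-114\right) - 3223\right) - 2185\right) = 72520 \left(\left(- \frac{114}{101} - 3223\right) - 2185\right) = 72520 \left(- \frac{325637}{101} - 2185\right) = 72520 \left(- \frac{546322}{101}\right) = - \frac{39619271440}{101}$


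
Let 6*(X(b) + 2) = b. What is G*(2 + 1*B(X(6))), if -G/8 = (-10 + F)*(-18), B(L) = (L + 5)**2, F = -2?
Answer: -31104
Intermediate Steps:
X(b) = -2 + b/6
B(L) = (5 + L)**2
G = -1728 (G = -8*(-10 - 2)*(-18) = -(-96)*(-18) = -8*216 = -1728)
G*(2 + 1*B(X(6))) = -1728*(2 + 1*(5 + (-2 + (1/6)*6))**2) = -1728*(2 + 1*(5 + (-2 + 1))**2) = -1728*(2 + 1*(5 - 1)**2) = -1728*(2 + 1*4**2) = -1728*(2 + 1*16) = -1728*(2 + 16) = -1728*18 = -31104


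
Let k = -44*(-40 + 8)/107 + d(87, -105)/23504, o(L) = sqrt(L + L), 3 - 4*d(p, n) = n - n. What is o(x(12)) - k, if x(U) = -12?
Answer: -132374849/10059712 + 2*I*sqrt(6) ≈ -13.159 + 4.899*I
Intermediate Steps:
d(p, n) = 3/4 (d(p, n) = 3/4 - (n - n)/4 = 3/4 - 1/4*0 = 3/4 + 0 = 3/4)
o(L) = sqrt(2)*sqrt(L) (o(L) = sqrt(2*L) = sqrt(2)*sqrt(L))
k = 132374849/10059712 (k = -44*(-40 + 8)/107 + (3/4)/23504 = -44*(-32)*(1/107) + (3/4)*(1/23504) = 1408*(1/107) + 3/94016 = 1408/107 + 3/94016 = 132374849/10059712 ≈ 13.159)
o(x(12)) - k = sqrt(2)*sqrt(-12) - 1*132374849/10059712 = sqrt(2)*(2*I*sqrt(3)) - 132374849/10059712 = 2*I*sqrt(6) - 132374849/10059712 = -132374849/10059712 + 2*I*sqrt(6)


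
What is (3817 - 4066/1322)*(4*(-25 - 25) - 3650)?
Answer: -9705865400/661 ≈ -1.4684e+7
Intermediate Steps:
(3817 - 4066/1322)*(4*(-25 - 25) - 3650) = (3817 - 4066*1/1322)*(4*(-50) - 3650) = (3817 - 2033/661)*(-200 - 3650) = (2521004/661)*(-3850) = -9705865400/661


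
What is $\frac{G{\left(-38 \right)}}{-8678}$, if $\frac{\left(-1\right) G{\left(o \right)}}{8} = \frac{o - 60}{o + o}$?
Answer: $\frac{98}{82441} \approx 0.0011887$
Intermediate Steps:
$G{\left(o \right)} = - \frac{4 \left(-60 + o\right)}{o}$ ($G{\left(o \right)} = - 8 \frac{o - 60}{o + o} = - 8 \frac{-60 + o}{2 o} = - \frac{4 \left(-60 + o\right)}{o}$)
$\frac{G{\left(-38 \right)}}{-8678} = \frac{-4 + \frac{240}{-38}}{-8678} = \left(-4 + 240 \left(- \frac{1}{38}\right)\right) \left(- \frac{1}{8678}\right) = \left(-4 - \frac{120}{19}\right) \left(- \frac{1}{8678}\right) = \left(- \frac{196}{19}\right) \left(- \frac{1}{8678}\right) = \frac{98}{82441}$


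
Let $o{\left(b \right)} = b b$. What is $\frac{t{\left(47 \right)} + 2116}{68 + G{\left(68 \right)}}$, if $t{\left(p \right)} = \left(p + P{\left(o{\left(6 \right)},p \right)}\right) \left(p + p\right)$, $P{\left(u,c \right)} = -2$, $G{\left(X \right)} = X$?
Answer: $\frac{3173}{68} \approx 46.662$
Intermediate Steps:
$o{\left(b \right)} = b^{2}$
$t{\left(p \right)} = 2 p \left(-2 + p\right)$ ($t{\left(p \right)} = \left(p - 2\right) \left(p + p\right) = \left(-2 + p\right) 2 p = 2 p \left(-2 + p\right)$)
$\frac{t{\left(47 \right)} + 2116}{68 + G{\left(68 \right)}} = \frac{2 \cdot 47 \left(-2 + 47\right) + 2116}{68 + 68} = \frac{2 \cdot 47 \cdot 45 + 2116}{136} = \left(4230 + 2116\right) \frac{1}{136} = 6346 \cdot \frac{1}{136} = \frac{3173}{68}$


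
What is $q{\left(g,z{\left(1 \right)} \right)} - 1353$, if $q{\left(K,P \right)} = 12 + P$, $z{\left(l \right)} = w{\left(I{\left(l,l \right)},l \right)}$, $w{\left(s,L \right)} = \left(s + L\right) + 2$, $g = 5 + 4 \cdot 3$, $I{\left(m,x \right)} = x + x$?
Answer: $-1336$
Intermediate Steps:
$I{\left(m,x \right)} = 2 x$
$g = 17$ ($g = 5 + 12 = 17$)
$w{\left(s,L \right)} = 2 + L + s$ ($w{\left(s,L \right)} = \left(L + s\right) + 2 = 2 + L + s$)
$z{\left(l \right)} = 2 + 3 l$ ($z{\left(l \right)} = 2 + l + 2 l = 2 + 3 l$)
$q{\left(g,z{\left(1 \right)} \right)} - 1353 = \left(12 + \left(2 + 3 \cdot 1\right)\right) - 1353 = \left(12 + \left(2 + 3\right)\right) - 1353 = \left(12 + 5\right) - 1353 = 17 - 1353 = -1336$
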